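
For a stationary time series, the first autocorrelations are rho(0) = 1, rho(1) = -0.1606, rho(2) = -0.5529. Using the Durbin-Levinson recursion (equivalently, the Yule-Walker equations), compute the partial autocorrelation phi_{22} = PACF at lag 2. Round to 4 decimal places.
\phi_{22} = -0.5940

The PACF at lag k is phi_{kk}, the last component of the solution
to the Yule-Walker system G_k phi = r_k where
  (G_k)_{ij} = rho(|i - j|), (r_k)_i = rho(i), i,j = 1..k.
Equivalently, Durbin-Levinson gives phi_{kk} iteratively:
  phi_{11} = rho(1)
  phi_{kk} = [rho(k) - sum_{j=1..k-1} phi_{k-1,j} rho(k-j)]
            / [1 - sum_{j=1..k-1} phi_{k-1,j} rho(j)],
  phi_{k,j} = phi_{k-1,j} - phi_{kk} phi_{k-1,k-j},  j = 1..k-1.
Step k = 1:
  phi_11 = rho(1) = -0.1606.
Step k = 2:
  phi_22 = [rho(2) - phi_11 rho(1)] / [1 - phi_11 rho(1)] = [-0.5529 - (-0.1606)(-0.1606)] / [1 - (-0.1606)(-0.1606)]
         = -0.57869236 / 0.97420764 = -0.594.
Therefore phi_{22} = -0.5940.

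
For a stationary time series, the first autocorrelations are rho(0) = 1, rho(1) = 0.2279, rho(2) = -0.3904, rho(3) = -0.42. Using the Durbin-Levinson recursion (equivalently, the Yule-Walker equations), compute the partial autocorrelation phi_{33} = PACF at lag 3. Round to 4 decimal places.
\phi_{33} = -0.2470

The PACF at lag k is phi_{kk}, the last component of the solution
to the Yule-Walker system G_k phi = r_k where
  (G_k)_{ij} = rho(|i - j|), (r_k)_i = rho(i), i,j = 1..k.
Equivalently, Durbin-Levinson gives phi_{kk} iteratively:
  phi_{11} = rho(1)
  phi_{kk} = [rho(k) - sum_{j=1..k-1} phi_{k-1,j} rho(k-j)]
            / [1 - sum_{j=1..k-1} phi_{k-1,j} rho(j)],
  phi_{k,j} = phi_{k-1,j} - phi_{kk} phi_{k-1,k-j},  j = 1..k-1.
Step k = 1:
  phi_11 = rho(1) = 0.2279.
Step k = 2:
  phi_22 = [rho(2) - phi_11 rho(1)] / [1 - phi_11 rho(1)] = [-0.3904 - (0.2279)(0.2279)] / [1 - (0.2279)(0.2279)]
         = -0.44233841 / 0.94806159 = -0.466571.
  Update: phi_21 = phi_11 - phi_22 phi_11 = 0.2279 - (-0.466571)(0.2279) = 0.334232.
Step k = 3:
  phi_33 = [rho(3) - phi_21 rho(2) - phi_22 rho(1)] / [1 - phi_21 rho(1) - phi_22 rho(2)]
    numerator   = -0.42 - (0.334232)(-0.3904) - (-0.466571)(0.2279) = -0.18318436
    denominator = 1 - (0.334232)(0.2279) - (-0.466571)(-0.3904) = 0.74167914
  phi_33 = -0.18318436 / 0.74167914 = -0.247.
Therefore phi_{33} = -0.2470.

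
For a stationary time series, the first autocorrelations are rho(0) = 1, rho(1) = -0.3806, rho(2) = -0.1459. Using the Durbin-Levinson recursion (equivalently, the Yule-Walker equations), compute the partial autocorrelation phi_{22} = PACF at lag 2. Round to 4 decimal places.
\phi_{22} = -0.3400

The PACF at lag k is phi_{kk}, the last component of the solution
to the Yule-Walker system G_k phi = r_k where
  (G_k)_{ij} = rho(|i - j|), (r_k)_i = rho(i), i,j = 1..k.
Equivalently, Durbin-Levinson gives phi_{kk} iteratively:
  phi_{11} = rho(1)
  phi_{kk} = [rho(k) - sum_{j=1..k-1} phi_{k-1,j} rho(k-j)]
            / [1 - sum_{j=1..k-1} phi_{k-1,j} rho(j)],
  phi_{k,j} = phi_{k-1,j} - phi_{kk} phi_{k-1,k-j},  j = 1..k-1.
Step k = 1:
  phi_11 = rho(1) = -0.3806.
Step k = 2:
  phi_22 = [rho(2) - phi_11 rho(1)] / [1 - phi_11 rho(1)] = [-0.1459 - (-0.3806)(-0.3806)] / [1 - (-0.3806)(-0.3806)]
         = -0.29075636 / 0.85514364 = -0.34.
Therefore phi_{22} = -0.3400.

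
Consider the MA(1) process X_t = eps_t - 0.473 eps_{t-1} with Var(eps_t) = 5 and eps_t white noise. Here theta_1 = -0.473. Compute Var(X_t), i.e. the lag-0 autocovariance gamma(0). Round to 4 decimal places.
\gamma(0) = 6.1186

For an MA(q) process X_t = eps_t + sum_i theta_i eps_{t-i} with
Var(eps_t) = sigma^2, the variance is
  gamma(0) = sigma^2 * (1 + sum_i theta_i^2).
  sum_i theta_i^2 = (-0.473)^2 = 0.223729.
  gamma(0) = 5 * (1 + 0.223729) = 5 * 1.223729 = 6.118645, which rounds to 6.1186.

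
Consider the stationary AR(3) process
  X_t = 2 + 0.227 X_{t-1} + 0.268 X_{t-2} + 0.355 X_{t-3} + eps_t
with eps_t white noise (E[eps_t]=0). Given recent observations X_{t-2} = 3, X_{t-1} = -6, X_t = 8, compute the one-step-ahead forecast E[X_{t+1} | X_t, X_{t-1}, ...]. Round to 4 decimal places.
E[X_{t+1} \mid \mathcal F_t] = 3.2730

For an AR(p) model X_t = c + sum_i phi_i X_{t-i} + eps_t, the
one-step-ahead conditional mean is
  E[X_{t+1} | X_t, ...] = c + sum_i phi_i X_{t+1-i}.
Substitute known values:
  E[X_{t+1} | ...] = 2 + (0.227) * (8) + (0.268) * (-6) + (0.355) * (3)
                   = 3.2730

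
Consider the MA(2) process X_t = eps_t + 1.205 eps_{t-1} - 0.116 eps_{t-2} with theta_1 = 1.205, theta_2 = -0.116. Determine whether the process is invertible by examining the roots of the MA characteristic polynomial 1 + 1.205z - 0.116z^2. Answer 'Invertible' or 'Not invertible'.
\text{Not invertible}

The MA(q) characteristic polynomial is P(z) = 1 + 1.205z - 0.116z^2.
Invertibility requires all roots to lie outside the unit circle, i.e. |z| > 1 for every root.
Set 1 + (1.205) z + (-0.116) z^2 = 0, i.e. a z^2 + b z + c = 0 with a = -0.116, b = 1.205, c = 1.
Discriminant D = b^2 - 4ac = (1.205)^2 - 4*(-0.116)*1 = 1.452025 - (-0.464) = 1.916025.
D >= 0, so the roots are real: z = (-b +/- sqrt(D)) / (2a) = (-1.205 +/- 1.384206) / (-0.232).
  z_1 = (-1.205 + 1.384206) / (-0.232) = -0.7724,   |z_1| = 0.7724.
  z_2 = (-1.205 - 1.384206) / (-0.232) = 11.1604,   |z_2| = 11.1604.
Moduli of all roots: 0.7724, 11.1604.
All moduli strictly greater than 1? No.
Verdict: Not invertible.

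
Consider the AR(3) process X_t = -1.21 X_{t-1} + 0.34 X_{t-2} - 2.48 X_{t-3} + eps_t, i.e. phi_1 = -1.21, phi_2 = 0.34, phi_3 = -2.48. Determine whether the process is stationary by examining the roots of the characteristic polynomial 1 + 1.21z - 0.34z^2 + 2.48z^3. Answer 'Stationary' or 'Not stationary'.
\text{Not stationary}

The AR(p) characteristic polynomial is P(z) = 1 + 1.21z - 0.34z^2 + 2.48z^3.
Stationarity requires all roots to lie outside the unit circle, i.e. |z| > 1 for every root.
Degree 3: look for a simple real root z0 first, then factor out (1 - z/z0) and solve the remaining quadratic.
Testing z0 = -0.5: P(-0.5) = 1 + (1.21)(-0.5) + (-0.34)(-0.5)^2 + (2.48)(-0.5)^3
  = 1 + (-0.605) + (-0.085) + (-0.31) = 0.  So z_0 = -0.5 is a root, |z_0| = 0.5.
Divide out the factor (1 + 2 z) = (1 - z/z0) (since 1/z0 = -2):
  P(z) = (1 + 2 z)(1 + (-0.79) z + (1.24) z^2)
  [check: z-coef -0.79 - (-2) = 1.21; z^2-coef 1.24 - (-2)(-0.79) = -0.34; z^3-coef -(-2)(1.24) = 2.48.]
Remaining roots from the quadratic factor 1 + (-0.79) z + (1.24) z^2:
  Set 1 + (-0.79) z + (1.24) z^2 = 0, i.e. a z^2 + b z + c = 0 with a = 1.24, b = -0.79, c = 1.
  Discriminant D = b^2 - 4ac = (-0.79)^2 - 4*(1.24)*1 = 0.6241 - (4.96) = -4.3359.
  D < 0, so the roots are the complex-conjugate pair z = (-b +/- i sqrt(-D)) / (2a) = 0.3185 +/- 0.8396i.
  For a conjugate pair |z|^2 = z * conj(z) = (product of roots) = c/a = 1/(1.24) = 0.806452, so |z| = sqrt(0.806452) = 0.898 for both roots.
Moduli of all roots: 0.5000, 0.8980, 0.8980.
All moduli strictly greater than 1? No.
Verdict: Not stationary.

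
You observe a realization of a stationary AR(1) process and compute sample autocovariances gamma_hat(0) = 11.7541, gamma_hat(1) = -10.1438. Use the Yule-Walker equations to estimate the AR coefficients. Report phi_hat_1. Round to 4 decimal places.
\hat\phi_{1} = -0.8630

The Yule-Walker equations for an AR(p) process read, in matrix form,
  Gamma_p phi = r_p,   with   (Gamma_p)_{ij} = gamma(|i - j|),
                       (r_p)_i = gamma(i),   i,j = 1..p.
Substitute the sample gammas (Toeplitz matrix and right-hand side of size 1):
  Gamma_p = [[11.7541]]
  r_p     = [-10.1438]
With p = 1 this is the single equation gamma(0) phi_1 = gamma(1):
  phi_hat_1 = gamma(1) / gamma(0) = -10.1438 / 11.7541 = -0.8630.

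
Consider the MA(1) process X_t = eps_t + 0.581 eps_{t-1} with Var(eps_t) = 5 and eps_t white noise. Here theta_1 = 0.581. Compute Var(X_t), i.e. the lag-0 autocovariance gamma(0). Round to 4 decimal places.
\gamma(0) = 6.6878

For an MA(q) process X_t = eps_t + sum_i theta_i eps_{t-i} with
Var(eps_t) = sigma^2, the variance is
  gamma(0) = sigma^2 * (1 + sum_i theta_i^2).
  sum_i theta_i^2 = (0.581)^2 = 0.337561.
  gamma(0) = 5 * (1 + 0.337561) = 5 * 1.337561 = 6.687805, which rounds to 6.6878.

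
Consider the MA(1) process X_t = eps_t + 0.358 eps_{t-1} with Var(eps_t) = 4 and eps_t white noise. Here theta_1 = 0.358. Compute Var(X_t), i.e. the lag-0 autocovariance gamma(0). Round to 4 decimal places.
\gamma(0) = 4.5127

For an MA(q) process X_t = eps_t + sum_i theta_i eps_{t-i} with
Var(eps_t) = sigma^2, the variance is
  gamma(0) = sigma^2 * (1 + sum_i theta_i^2).
  sum_i theta_i^2 = (0.358)^2 = 0.128164.
  gamma(0) = 4 * (1 + 0.128164) = 4 * 1.128164 = 4.512656, which rounds to 4.5127.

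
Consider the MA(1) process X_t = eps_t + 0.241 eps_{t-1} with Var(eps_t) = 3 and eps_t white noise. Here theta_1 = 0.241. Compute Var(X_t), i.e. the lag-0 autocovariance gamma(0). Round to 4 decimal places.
\gamma(0) = 3.1742

For an MA(q) process X_t = eps_t + sum_i theta_i eps_{t-i} with
Var(eps_t) = sigma^2, the variance is
  gamma(0) = sigma^2 * (1 + sum_i theta_i^2).
  sum_i theta_i^2 = (0.241)^2 = 0.058081.
  gamma(0) = 3 * (1 + 0.058081) = 3 * 1.058081 = 3.174243, which rounds to 3.1742.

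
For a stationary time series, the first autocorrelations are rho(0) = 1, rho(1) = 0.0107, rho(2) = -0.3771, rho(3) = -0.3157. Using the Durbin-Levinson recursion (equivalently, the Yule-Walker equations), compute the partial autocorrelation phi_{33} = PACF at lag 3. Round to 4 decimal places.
\phi_{33} = -0.3569

The PACF at lag k is phi_{kk}, the last component of the solution
to the Yule-Walker system G_k phi = r_k where
  (G_k)_{ij} = rho(|i - j|), (r_k)_i = rho(i), i,j = 1..k.
Equivalently, Durbin-Levinson gives phi_{kk} iteratively:
  phi_{11} = rho(1)
  phi_{kk} = [rho(k) - sum_{j=1..k-1} phi_{k-1,j} rho(k-j)]
            / [1 - sum_{j=1..k-1} phi_{k-1,j} rho(j)],
  phi_{k,j} = phi_{k-1,j} - phi_{kk} phi_{k-1,k-j},  j = 1..k-1.
Step k = 1:
  phi_11 = rho(1) = 0.0107.
Step k = 2:
  phi_22 = [rho(2) - phi_11 rho(1)] / [1 - phi_11 rho(1)] = [-0.3771 - (0.0107)(0.0107)] / [1 - (0.0107)(0.0107)]
         = -0.37721449 / 0.99988551 = -0.377258.
  Update: phi_21 = phi_11 - phi_22 phi_11 = 0.0107 - (-0.377258)(0.0107) = 0.014737.
Step k = 3:
  phi_33 = [rho(3) - phi_21 rho(2) - phi_22 rho(1)] / [1 - phi_21 rho(1) - phi_22 rho(2)]
    numerator   = -0.3157 - (0.014737)(-0.3771) - (-0.377258)(0.0107) = -0.30610615
    denominator = 1 - (0.014737)(0.0107) - (-0.377258)(-0.3771) = 0.85757845
  phi_33 = -0.30610615 / 0.85757845 = -0.3569.
Therefore phi_{33} = -0.3569.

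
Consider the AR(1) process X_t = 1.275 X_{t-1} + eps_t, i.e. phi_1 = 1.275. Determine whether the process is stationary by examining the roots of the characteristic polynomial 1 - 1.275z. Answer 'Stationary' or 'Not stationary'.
\text{Not stationary}

The AR(p) characteristic polynomial is P(z) = 1 - 1.275z.
Stationarity requires all roots to lie outside the unit circle, i.e. |z| > 1 for every root.
This is linear in z: 1 + (-1.275) z = 0  =>  z = -1/(-1.275) = 0.784314,  |z| = 0.784314.
Moduli of all roots: 0.7843.
All moduli strictly greater than 1? No.
Verdict: Not stationary.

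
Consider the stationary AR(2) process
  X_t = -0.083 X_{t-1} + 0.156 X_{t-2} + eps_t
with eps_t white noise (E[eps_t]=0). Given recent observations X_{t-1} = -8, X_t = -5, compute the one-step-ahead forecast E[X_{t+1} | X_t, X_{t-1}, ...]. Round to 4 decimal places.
E[X_{t+1} \mid \mathcal F_t] = -0.8330

For an AR(p) model X_t = c + sum_i phi_i X_{t-i} + eps_t, the
one-step-ahead conditional mean is
  E[X_{t+1} | X_t, ...] = c + sum_i phi_i X_{t+1-i}.
Substitute known values:
  E[X_{t+1} | ...] = (-0.083) * (-5) + (0.156) * (-8)
                   = -0.8330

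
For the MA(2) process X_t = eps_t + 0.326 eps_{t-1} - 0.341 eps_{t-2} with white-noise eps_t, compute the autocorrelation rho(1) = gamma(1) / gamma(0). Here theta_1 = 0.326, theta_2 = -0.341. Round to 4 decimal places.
\rho(1) = 0.1757

For an MA(q) process with theta_0 = 1, the autocovariance is
  gamma(k) = sigma^2 * sum_{i=0..q-k} theta_i * theta_{i+k},
and rho(k) = gamma(k) / gamma(0). Sigma^2 cancels.
  numerator   = (1)*(0.326) + (0.326)*(-0.341) = 0.214834.
  denominator = (1)^2 + (0.326)^2 + (-0.341)^2 = 1.222557.
  rho(1) = 0.214834 / 1.222557 = 0.1757.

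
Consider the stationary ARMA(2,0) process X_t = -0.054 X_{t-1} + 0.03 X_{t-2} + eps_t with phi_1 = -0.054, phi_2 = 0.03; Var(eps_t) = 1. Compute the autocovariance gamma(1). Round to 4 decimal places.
\gamma(1) = -0.0559

Multiply the model equation by X_{t-k} and take expectations. With theta_0 = psi_0 = 1 and psi_j the MA(infinity) weights, this gives
  gamma(k) - sum_i phi_i gamma(k-i) = c_k,
  c_k = sigma^2 * sum_{j=k..q} theta_j psi_{j-k}   (c_k = 0 for k > q),
using gamma(-m) = gamma(m).
Pure AR (q = 0): c_0 = sigma^2 = 1, c_k = 0 for k >= 1.
Equations for k = 0, 1, 2 (AR order 2, c_2 = 0):
  (E0) gamma(0) = phi_1 gamma(1) + phi_2 gamma(2) + c_0
  (E1) gamma(1) = phi_1 gamma(0) + phi_2 gamma(1) + c_1
  (E2) gamma(2) = phi_1 gamma(1) + phi_2 gamma(0)
From (E1): gamma(1) = A gamma(0) + B with
  A = phi_1 / (1 - phi_2) = -0.054 / 0.97 = -0.05567,   B = c_1 / (1 - phi_2) = 0 / 0.97 = 0.
Insert (E2) into (E0): gamma(0) (1 - phi_2^2) = phi_1 (1 + phi_2) gamma(1) + c_0.
  phi_1 (1 + phi_2) = (-0.054)(1.03) = -0.05562,   1 - phi_2^2 = 0.9991.
Replace gamma(1) by A gamma(0) + B and collect gamma(0):
  gamma(0) [0.9991 - (-0.05562)(-0.05567)] = c_0 = 1
  gamma(0) * 0.996004 = 1
  gamma(0) = 1 / 0.996004 = 1.004012.
  gamma(1) = A gamma(0) = (-0.05567)(1.004012) = -0.055893.
Therefore gamma(1) = -0.0559 (to 4 decimal places).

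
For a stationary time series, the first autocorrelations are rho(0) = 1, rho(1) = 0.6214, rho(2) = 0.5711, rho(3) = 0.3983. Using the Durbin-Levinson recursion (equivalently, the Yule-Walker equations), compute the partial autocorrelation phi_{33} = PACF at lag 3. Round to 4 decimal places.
\phi_{33} = -0.0661

The PACF at lag k is phi_{kk}, the last component of the solution
to the Yule-Walker system G_k phi = r_k where
  (G_k)_{ij} = rho(|i - j|), (r_k)_i = rho(i), i,j = 1..k.
Equivalently, Durbin-Levinson gives phi_{kk} iteratively:
  phi_{11} = rho(1)
  phi_{kk} = [rho(k) - sum_{j=1..k-1} phi_{k-1,j} rho(k-j)]
            / [1 - sum_{j=1..k-1} phi_{k-1,j} rho(j)],
  phi_{k,j} = phi_{k-1,j} - phi_{kk} phi_{k-1,k-j},  j = 1..k-1.
Step k = 1:
  phi_11 = rho(1) = 0.6214.
Step k = 2:
  phi_22 = [rho(2) - phi_11 rho(1)] / [1 - phi_11 rho(1)] = [0.5711 - (0.6214)(0.6214)] / [1 - (0.6214)(0.6214)]
         = 0.18496204 / 0.61386204 = 0.301309.
  Update: phi_21 = phi_11 - phi_22 phi_11 = 0.6214 - (0.301309)(0.6214) = 0.434167.
Step k = 3:
  phi_33 = [rho(3) - phi_21 rho(2) - phi_22 rho(1)] / [1 - phi_21 rho(1) - phi_22 rho(2)]
    numerator   = 0.3983 - (0.434167)(0.5711) - (0.301309)(0.6214) = -0.0368859
    denominator = 1 - (0.434167)(0.6214) - (0.301309)(0.5711) = 0.55813135
  phi_33 = -0.0368859 / 0.55813135 = -0.0661.
Therefore phi_{33} = -0.0661.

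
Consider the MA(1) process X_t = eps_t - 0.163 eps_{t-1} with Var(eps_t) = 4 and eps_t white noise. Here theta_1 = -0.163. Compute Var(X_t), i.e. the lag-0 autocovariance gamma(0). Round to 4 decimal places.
\gamma(0) = 4.1063

For an MA(q) process X_t = eps_t + sum_i theta_i eps_{t-i} with
Var(eps_t) = sigma^2, the variance is
  gamma(0) = sigma^2 * (1 + sum_i theta_i^2).
  sum_i theta_i^2 = (-0.163)^2 = 0.026569.
  gamma(0) = 4 * (1 + 0.026569) = 4 * 1.026569 = 4.106276, which rounds to 4.1063.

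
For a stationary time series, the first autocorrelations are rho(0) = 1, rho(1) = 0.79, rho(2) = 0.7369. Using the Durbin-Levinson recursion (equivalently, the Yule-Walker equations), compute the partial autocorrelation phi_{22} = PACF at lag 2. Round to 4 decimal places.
\phi_{22} = 0.3001

The PACF at lag k is phi_{kk}, the last component of the solution
to the Yule-Walker system G_k phi = r_k where
  (G_k)_{ij} = rho(|i - j|), (r_k)_i = rho(i), i,j = 1..k.
Equivalently, Durbin-Levinson gives phi_{kk} iteratively:
  phi_{11} = rho(1)
  phi_{kk} = [rho(k) - sum_{j=1..k-1} phi_{k-1,j} rho(k-j)]
            / [1 - sum_{j=1..k-1} phi_{k-1,j} rho(j)],
  phi_{k,j} = phi_{k-1,j} - phi_{kk} phi_{k-1,k-j},  j = 1..k-1.
Step k = 1:
  phi_11 = rho(1) = 0.79.
Step k = 2:
  phi_22 = [rho(2) - phi_11 rho(1)] / [1 - phi_11 rho(1)] = [0.7369 - (0.79)(0.79)] / [1 - (0.79)(0.79)]
         = 0.1128 / 0.3759 = 0.3001.
Therefore phi_{22} = 0.3001.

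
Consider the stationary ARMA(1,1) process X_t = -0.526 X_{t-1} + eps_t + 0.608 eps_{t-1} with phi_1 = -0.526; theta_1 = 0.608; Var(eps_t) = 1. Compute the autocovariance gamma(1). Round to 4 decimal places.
\gamma(1) = 0.0771

Multiply the model equation by X_{t-k} and take expectations. With theta_0 = psi_0 = 1 and psi_j the MA(infinity) weights, this gives
  gamma(k) - sum_i phi_i gamma(k-i) = c_k,
  c_k = sigma^2 * sum_{j=k..q} theta_j psi_{j-k}   (c_k = 0 for k > q),
using gamma(-m) = gamma(m).
psi-weights needed (psi_j = theta_j + sum_i phi_i psi_{j-i}):
  psi_1 = theta_1 + phi_1 = 0.608 + (-0.526) = 0.082
Right-hand sides:
  c_0 = sigma^2 (1 + theta_1 psi_1) = 1 * (1 + (0.608)(0.082)) = 1 * 1.049856 = 1.049856
  c_1 = sigma^2 theta_1 = 1 * (0.608) = 0.608
  c_2 = 0
Equations for k = 0 and k = 1 (AR order 1):
  gamma(0) = phi_1 gamma(1) + c_0
  gamma(1) = phi_1 gamma(0) + c_1
Substituting the second into the first: gamma(0) (1 - phi_1^2) = c_0 + phi_1 c_1, so
  gamma(0) = (c_0 + phi_1 c_1) / (1 - phi_1^2) = (1.049856 + (-0.526)(0.608)) / (1 - (-0.526)^2) = 0.730048 / 0.723324 = 1.009296.
  gamma(1) = phi_1 gamma(0) + c_1 = (-0.526)(1.009296) + (0.608) = 0.07711.
Therefore gamma(1) = 0.0771 (to 4 decimal places).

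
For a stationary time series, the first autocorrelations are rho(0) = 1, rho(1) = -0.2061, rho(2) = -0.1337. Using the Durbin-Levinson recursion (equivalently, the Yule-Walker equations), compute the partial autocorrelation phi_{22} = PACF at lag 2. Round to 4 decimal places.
\phi_{22} = -0.1840

The PACF at lag k is phi_{kk}, the last component of the solution
to the Yule-Walker system G_k phi = r_k where
  (G_k)_{ij} = rho(|i - j|), (r_k)_i = rho(i), i,j = 1..k.
Equivalently, Durbin-Levinson gives phi_{kk} iteratively:
  phi_{11} = rho(1)
  phi_{kk} = [rho(k) - sum_{j=1..k-1} phi_{k-1,j} rho(k-j)]
            / [1 - sum_{j=1..k-1} phi_{k-1,j} rho(j)],
  phi_{k,j} = phi_{k-1,j} - phi_{kk} phi_{k-1,k-j},  j = 1..k-1.
Step k = 1:
  phi_11 = rho(1) = -0.2061.
Step k = 2:
  phi_22 = [rho(2) - phi_11 rho(1)] / [1 - phi_11 rho(1)] = [-0.1337 - (-0.2061)(-0.2061)] / [1 - (-0.2061)(-0.2061)]
         = -0.17617721 / 0.95752279 = -0.184.
Therefore phi_{22} = -0.1840.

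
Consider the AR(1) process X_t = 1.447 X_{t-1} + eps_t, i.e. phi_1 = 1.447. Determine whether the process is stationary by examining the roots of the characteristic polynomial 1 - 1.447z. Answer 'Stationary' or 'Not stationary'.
\text{Not stationary}

The AR(p) characteristic polynomial is P(z) = 1 - 1.447z.
Stationarity requires all roots to lie outside the unit circle, i.e. |z| > 1 for every root.
This is linear in z: 1 + (-1.447) z = 0  =>  z = -1/(-1.447) = 0.691085,  |z| = 0.691085.
Moduli of all roots: 0.6911.
All moduli strictly greater than 1? No.
Verdict: Not stationary.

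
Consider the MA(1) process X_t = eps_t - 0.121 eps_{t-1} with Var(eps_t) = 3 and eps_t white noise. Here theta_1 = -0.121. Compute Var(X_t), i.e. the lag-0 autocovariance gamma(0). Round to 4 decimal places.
\gamma(0) = 3.0439

For an MA(q) process X_t = eps_t + sum_i theta_i eps_{t-i} with
Var(eps_t) = sigma^2, the variance is
  gamma(0) = sigma^2 * (1 + sum_i theta_i^2).
  sum_i theta_i^2 = (-0.121)^2 = 0.014641.
  gamma(0) = 3 * (1 + 0.014641) = 3 * 1.014641 = 3.043923, which rounds to 3.0439.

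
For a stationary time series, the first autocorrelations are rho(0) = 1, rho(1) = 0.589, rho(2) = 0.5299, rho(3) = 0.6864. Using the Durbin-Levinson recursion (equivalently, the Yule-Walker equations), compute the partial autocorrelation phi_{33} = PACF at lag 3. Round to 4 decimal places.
\phi_{33} = 0.4930

The PACF at lag k is phi_{kk}, the last component of the solution
to the Yule-Walker system G_k phi = r_k where
  (G_k)_{ij} = rho(|i - j|), (r_k)_i = rho(i), i,j = 1..k.
Equivalently, Durbin-Levinson gives phi_{kk} iteratively:
  phi_{11} = rho(1)
  phi_{kk} = [rho(k) - sum_{j=1..k-1} phi_{k-1,j} rho(k-j)]
            / [1 - sum_{j=1..k-1} phi_{k-1,j} rho(j)],
  phi_{k,j} = phi_{k-1,j} - phi_{kk} phi_{k-1,k-j},  j = 1..k-1.
Step k = 1:
  phi_11 = rho(1) = 0.589.
Step k = 2:
  phi_22 = [rho(2) - phi_11 rho(1)] / [1 - phi_11 rho(1)] = [0.5299 - (0.589)(0.589)] / [1 - (0.589)(0.589)]
         = 0.182979 / 0.653079 = 0.280179.
  Update: phi_21 = phi_11 - phi_22 phi_11 = 0.589 - (0.280179)(0.589) = 0.423975.
Step k = 3:
  phi_33 = [rho(3) - phi_21 rho(2) - phi_22 rho(1)] / [1 - phi_21 rho(1) - phi_22 rho(2)]
    numerator   = 0.6864 - (0.423975)(0.5299) - (0.280179)(0.589) = 0.29671045
    denominator = 1 - (0.423975)(0.589) - (0.280179)(0.5299) = 0.60181213
  phi_33 = 0.29671045 / 0.60181213 = 0.493.
Therefore phi_{33} = 0.4930.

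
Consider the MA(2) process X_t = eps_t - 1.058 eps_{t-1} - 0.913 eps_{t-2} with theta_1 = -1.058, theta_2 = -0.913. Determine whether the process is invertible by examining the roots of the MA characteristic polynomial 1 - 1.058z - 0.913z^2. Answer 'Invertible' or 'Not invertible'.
\text{Not invertible}

The MA(q) characteristic polynomial is P(z) = 1 - 1.058z - 0.913z^2.
Invertibility requires all roots to lie outside the unit circle, i.e. |z| > 1 for every root.
Set 1 + (-1.058) z + (-0.913) z^2 = 0, i.e. a z^2 + b z + c = 0 with a = -0.913, b = -1.058, c = 1.
Discriminant D = b^2 - 4ac = (-1.058)^2 - 4*(-0.913)*1 = 1.119364 - (-3.652) = 4.771364.
D >= 0, so the roots are real: z = (-b +/- sqrt(D)) / (2a) = (1.058 +/- 2.184345) / (-1.826).
  z_1 = (1.058 + 2.184345) / (-1.826) = -1.7757,   |z_1| = 1.7757.
  z_2 = (1.058 - 2.184345) / (-1.826) = 0.6168,   |z_2| = 0.6168.
Moduli of all roots: 1.7757, 0.6168.
All moduli strictly greater than 1? No.
Verdict: Not invertible.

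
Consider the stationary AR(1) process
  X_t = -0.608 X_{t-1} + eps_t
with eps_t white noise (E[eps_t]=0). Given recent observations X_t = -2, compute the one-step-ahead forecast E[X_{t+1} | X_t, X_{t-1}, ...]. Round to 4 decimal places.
E[X_{t+1} \mid \mathcal F_t] = 1.2160

For an AR(p) model X_t = c + sum_i phi_i X_{t-i} + eps_t, the
one-step-ahead conditional mean is
  E[X_{t+1} | X_t, ...] = c + sum_i phi_i X_{t+1-i}.
Substitute known values:
  E[X_{t+1} | ...] = (-0.608) * (-2)
                   = 1.2160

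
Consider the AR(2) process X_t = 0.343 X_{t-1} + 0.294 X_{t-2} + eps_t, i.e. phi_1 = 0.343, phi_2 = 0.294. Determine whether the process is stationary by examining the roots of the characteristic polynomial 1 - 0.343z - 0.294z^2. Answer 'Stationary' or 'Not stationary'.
\text{Stationary}

The AR(p) characteristic polynomial is P(z) = 1 - 0.343z - 0.294z^2.
Stationarity requires all roots to lie outside the unit circle, i.e. |z| > 1 for every root.
Set 1 + (-0.343) z + (-0.294) z^2 = 0, i.e. a z^2 + b z + c = 0 with a = -0.294, b = -0.343, c = 1.
Discriminant D = b^2 - 4ac = (-0.343)^2 - 4*(-0.294)*1 = 0.117649 - (-1.176) = 1.293649.
D >= 0, so the roots are real: z = (-b +/- sqrt(D)) / (2a) = (0.343 +/- 1.137387) / (-0.588).
  z_1 = (0.343 + 1.137387) / (-0.588) = -2.5177,   |z_1| = 2.5177.
  z_2 = (0.343 - 1.137387) / (-0.588) = 1.351,   |z_2| = 1.351.
Moduli of all roots: 2.5177, 1.3510.
All moduli strictly greater than 1? Yes.
Verdict: Stationary.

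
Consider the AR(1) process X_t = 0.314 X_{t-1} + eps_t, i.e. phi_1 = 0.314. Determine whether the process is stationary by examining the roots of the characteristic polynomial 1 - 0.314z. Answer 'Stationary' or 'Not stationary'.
\text{Stationary}

The AR(p) characteristic polynomial is P(z) = 1 - 0.314z.
Stationarity requires all roots to lie outside the unit circle, i.e. |z| > 1 for every root.
This is linear in z: 1 + (-0.314) z = 0  =>  z = -1/(-0.314) = 3.184713,  |z| = 3.184713.
Moduli of all roots: 3.1847.
All moduli strictly greater than 1? Yes.
Verdict: Stationary.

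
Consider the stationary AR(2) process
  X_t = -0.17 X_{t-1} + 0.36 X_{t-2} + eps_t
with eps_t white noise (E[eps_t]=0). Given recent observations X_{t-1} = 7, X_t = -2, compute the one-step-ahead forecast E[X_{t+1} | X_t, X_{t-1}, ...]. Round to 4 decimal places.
E[X_{t+1} \mid \mathcal F_t] = 2.8600

For an AR(p) model X_t = c + sum_i phi_i X_{t-i} + eps_t, the
one-step-ahead conditional mean is
  E[X_{t+1} | X_t, ...] = c + sum_i phi_i X_{t+1-i}.
Substitute known values:
  E[X_{t+1} | ...] = (-0.17) * (-2) + (0.36) * (7)
                   = 2.8600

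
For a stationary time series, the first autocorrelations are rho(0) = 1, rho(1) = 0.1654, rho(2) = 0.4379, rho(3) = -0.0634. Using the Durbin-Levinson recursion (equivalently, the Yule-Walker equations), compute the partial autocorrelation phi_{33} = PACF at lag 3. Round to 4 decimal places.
\phi_{33} = -0.2190

The PACF at lag k is phi_{kk}, the last component of the solution
to the Yule-Walker system G_k phi = r_k where
  (G_k)_{ij} = rho(|i - j|), (r_k)_i = rho(i), i,j = 1..k.
Equivalently, Durbin-Levinson gives phi_{kk} iteratively:
  phi_{11} = rho(1)
  phi_{kk} = [rho(k) - sum_{j=1..k-1} phi_{k-1,j} rho(k-j)]
            / [1 - sum_{j=1..k-1} phi_{k-1,j} rho(j)],
  phi_{k,j} = phi_{k-1,j} - phi_{kk} phi_{k-1,k-j},  j = 1..k-1.
Step k = 1:
  phi_11 = rho(1) = 0.1654.
Step k = 2:
  phi_22 = [rho(2) - phi_11 rho(1)] / [1 - phi_11 rho(1)] = [0.4379 - (0.1654)(0.1654)] / [1 - (0.1654)(0.1654)]
         = 0.41054284 / 0.97264284 = 0.42209.
  Update: phi_21 = phi_11 - phi_22 phi_11 = 0.1654 - (0.42209)(0.1654) = 0.095586.
Step k = 3:
  phi_33 = [rho(3) - phi_21 rho(2) - phi_22 rho(1)] / [1 - phi_21 rho(1) - phi_22 rho(2)]
    numerator   = -0.0634 - (0.095586)(0.4379) - (0.42209)(0.1654) = -0.17507094
    denominator = 1 - (0.095586)(0.1654) - (0.42209)(0.4379) = 0.7993568
  phi_33 = -0.17507094 / 0.7993568 = -0.219.
Therefore phi_{33} = -0.2190.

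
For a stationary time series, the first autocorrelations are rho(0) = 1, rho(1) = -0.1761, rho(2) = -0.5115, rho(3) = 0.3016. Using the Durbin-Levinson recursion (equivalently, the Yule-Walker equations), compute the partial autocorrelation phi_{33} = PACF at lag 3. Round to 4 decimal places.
\phi_{33} = 0.0940

The PACF at lag k is phi_{kk}, the last component of the solution
to the Yule-Walker system G_k phi = r_k where
  (G_k)_{ij} = rho(|i - j|), (r_k)_i = rho(i), i,j = 1..k.
Equivalently, Durbin-Levinson gives phi_{kk} iteratively:
  phi_{11} = rho(1)
  phi_{kk} = [rho(k) - sum_{j=1..k-1} phi_{k-1,j} rho(k-j)]
            / [1 - sum_{j=1..k-1} phi_{k-1,j} rho(j)],
  phi_{k,j} = phi_{k-1,j} - phi_{kk} phi_{k-1,k-j},  j = 1..k-1.
Step k = 1:
  phi_11 = rho(1) = -0.1761.
Step k = 2:
  phi_22 = [rho(2) - phi_11 rho(1)] / [1 - phi_11 rho(1)] = [-0.5115 - (-0.1761)(-0.1761)] / [1 - (-0.1761)(-0.1761)]
         = -0.54251121 / 0.96898879 = -0.559874.
  Update: phi_21 = phi_11 - phi_22 phi_11 = -0.1761 - (-0.559874)(-0.1761) = -0.274694.
Step k = 3:
  phi_33 = [rho(3) - phi_21 rho(2) - phi_22 rho(1)] / [1 - phi_21 rho(1) - phi_22 rho(2)]
    numerator   = 0.3016 - (-0.274694)(-0.5115) - (-0.559874)(-0.1761) = 0.06250042
    denominator = 1 - (-0.274694)(-0.1761) - (-0.559874)(-0.5115) = 0.6652511
  phi_33 = 0.06250042 / 0.6652511 = 0.094.
Therefore phi_{33} = 0.0940.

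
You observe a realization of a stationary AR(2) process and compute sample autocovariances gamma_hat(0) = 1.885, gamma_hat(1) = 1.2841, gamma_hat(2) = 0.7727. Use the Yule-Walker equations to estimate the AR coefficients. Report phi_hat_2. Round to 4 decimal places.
\hat\phi_{2} = -0.1010

The Yule-Walker equations for an AR(p) process read, in matrix form,
  Gamma_p phi = r_p,   with   (Gamma_p)_{ij} = gamma(|i - j|),
                       (r_p)_i = gamma(i),   i,j = 1..p.
Substitute the sample gammas (Toeplitz matrix and right-hand side of size 2):
  Gamma_p = [[1.885, 1.2841], [1.2841, 1.885]]
  r_p     = [1.2841, 0.7727]
Written out:
  1.885 phi_1 + 1.2841 phi_2 = 1.2841
  1.2841 phi_1 + 1.885 phi_2 = 0.7727
Solve by Cramer's rule:
  det = gamma(0)^2 - gamma(1)^2 = (1.885)^2 - (1.2841)^2 = 3.553225 - 1.64891281 = 1.90431219
  phi_hat_1 = [gamma(1) gamma(0) - gamma(1) gamma(2)] / det = [(1.2841)(1.885) - (1.2841)(0.7727)] / 1.90431219 = 1.42830443 / 1.90431219 = 0.75
  phi_hat_2 = [gamma(0) gamma(2) - gamma(1)^2] / det = [(1.885)(0.7727) - (1.2841)^2] / 1.90431219 = -0.19237331 / 1.90431219 = -0.101
So phi_hat = [0.7500, -0.1010].
Therefore phi_hat_2 = -0.1010.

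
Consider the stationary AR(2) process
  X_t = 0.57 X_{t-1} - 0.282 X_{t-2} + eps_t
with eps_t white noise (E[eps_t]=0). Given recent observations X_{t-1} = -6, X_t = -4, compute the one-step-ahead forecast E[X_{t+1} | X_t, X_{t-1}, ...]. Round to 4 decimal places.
E[X_{t+1} \mid \mathcal F_t] = -0.5880

For an AR(p) model X_t = c + sum_i phi_i X_{t-i} + eps_t, the
one-step-ahead conditional mean is
  E[X_{t+1} | X_t, ...] = c + sum_i phi_i X_{t+1-i}.
Substitute known values:
  E[X_{t+1} | ...] = (0.57) * (-4) + (-0.282) * (-6)
                   = -0.5880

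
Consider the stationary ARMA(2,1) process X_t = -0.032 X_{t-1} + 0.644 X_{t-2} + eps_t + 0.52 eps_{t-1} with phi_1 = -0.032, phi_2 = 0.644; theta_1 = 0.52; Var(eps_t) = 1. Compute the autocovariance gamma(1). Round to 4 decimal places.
\gamma(1) = 1.2784

Multiply the model equation by X_{t-k} and take expectations. With theta_0 = psi_0 = 1 and psi_j the MA(infinity) weights, this gives
  gamma(k) - sum_i phi_i gamma(k-i) = c_k,
  c_k = sigma^2 * sum_{j=k..q} theta_j psi_{j-k}   (c_k = 0 for k > q),
using gamma(-m) = gamma(m).
psi-weights needed (psi_j = theta_j + sum_i phi_i psi_{j-i}):
  psi_1 = theta_1 + phi_1 = 0.52 + (-0.032) = 0.488
Right-hand sides:
  c_0 = sigma^2 (1 + theta_1 psi_1) = 1 * (1 + (0.52)(0.488)) = 1 * 1.25376 = 1.25376
  c_1 = sigma^2 theta_1 = 1 * (0.52) = 0.52
  c_2 = 0
Equations for k = 0, 1, 2 (AR order 2, c_2 = 0):
  (E0) gamma(0) = phi_1 gamma(1) + phi_2 gamma(2) + c_0
  (E1) gamma(1) = phi_1 gamma(0) + phi_2 gamma(1) + c_1
  (E2) gamma(2) = phi_1 gamma(1) + phi_2 gamma(0)
From (E1): gamma(1) = A gamma(0) + B with
  A = phi_1 / (1 - phi_2) = -0.032 / 0.356 = -0.089888,   B = c_1 / (1 - phi_2) = 0.52 / 0.356 = 1.460674.
Insert (E2) into (E0): gamma(0) (1 - phi_2^2) = phi_1 (1 + phi_2) gamma(1) + c_0.
  phi_1 (1 + phi_2) = (-0.032)(1.644) = -0.052608,   1 - phi_2^2 = 0.585264.
Replace gamma(1) by A gamma(0) + B and collect gamma(0):
  gamma(0) [0.585264 - (-0.052608)(-0.089888)] = (-0.052608)(1.460674) + 1.25376
  gamma(0) * 0.580535 = 1.176917
  gamma(0) = 1.176917 / 0.580535 = 2.027296.
  gamma(1) = A gamma(0) + B = (-0.089888)(2.027296) + (1.460674) = 1.278445.
Therefore gamma(1) = 1.2784 (to 4 decimal places).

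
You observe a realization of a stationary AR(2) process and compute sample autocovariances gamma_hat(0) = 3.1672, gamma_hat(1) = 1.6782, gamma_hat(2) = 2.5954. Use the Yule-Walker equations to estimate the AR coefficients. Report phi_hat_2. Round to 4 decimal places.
\hat\phi_{2} = 0.7490

The Yule-Walker equations for an AR(p) process read, in matrix form,
  Gamma_p phi = r_p,   with   (Gamma_p)_{ij} = gamma(|i - j|),
                       (r_p)_i = gamma(i),   i,j = 1..p.
Substitute the sample gammas (Toeplitz matrix and right-hand side of size 2):
  Gamma_p = [[3.1672, 1.6782], [1.6782, 3.1672]]
  r_p     = [1.6782, 2.5954]
Written out:
  3.1672 phi_1 + 1.6782 phi_2 = 1.6782
  1.6782 phi_1 + 3.1672 phi_2 = 2.5954
Solve by Cramer's rule:
  det = gamma(0)^2 - gamma(1)^2 = (3.1672)^2 - (1.6782)^2 = 10.03115584 - 2.81635524 = 7.2148006
  phi_hat_1 = [gamma(1) gamma(0) - gamma(1) gamma(2)] / det = [(1.6782)(3.1672) - (1.6782)(2.5954)] / 7.2148006 = 0.95959476 / 7.2148006 = 0.133
  phi_hat_2 = [gamma(0) gamma(2) - gamma(1)^2] / det = [(3.1672)(2.5954) - (1.6782)^2] / 7.2148006 = 5.40379564 / 7.2148006 = 0.749
So phi_hat = [0.1330, 0.7490].
Therefore phi_hat_2 = 0.7490.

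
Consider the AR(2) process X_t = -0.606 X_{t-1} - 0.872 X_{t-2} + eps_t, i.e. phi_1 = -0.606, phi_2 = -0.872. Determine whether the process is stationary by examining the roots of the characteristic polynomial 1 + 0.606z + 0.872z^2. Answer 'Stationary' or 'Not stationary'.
\text{Stationary}

The AR(p) characteristic polynomial is P(z) = 1 + 0.606z + 0.872z^2.
Stationarity requires all roots to lie outside the unit circle, i.e. |z| > 1 for every root.
Set 1 + (0.606) z + (0.872) z^2 = 0, i.e. a z^2 + b z + c = 0 with a = 0.872, b = 0.606, c = 1.
Discriminant D = b^2 - 4ac = (0.606)^2 - 4*(0.872)*1 = 0.367236 - (3.488) = -3.120764.
D < 0, so the roots are the complex-conjugate pair z = (-b +/- i sqrt(-D)) / (2a) = -0.3475 +/- 1.0129i.
For a conjugate pair |z|^2 = z * conj(z) = (product of roots) = c/a = 1/(0.872) = 1.146789, so |z| = sqrt(1.146789) = 1.0709 for both roots.
Moduli of all roots: 1.0709, 1.0709.
All moduli strictly greater than 1? Yes.
Verdict: Stationary.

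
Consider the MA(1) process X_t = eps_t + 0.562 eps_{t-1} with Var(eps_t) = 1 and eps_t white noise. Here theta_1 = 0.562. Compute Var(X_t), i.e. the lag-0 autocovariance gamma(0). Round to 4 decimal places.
\gamma(0) = 1.3158

For an MA(q) process X_t = eps_t + sum_i theta_i eps_{t-i} with
Var(eps_t) = sigma^2, the variance is
  gamma(0) = sigma^2 * (1 + sum_i theta_i^2).
  sum_i theta_i^2 = (0.562)^2 = 0.315844.
  gamma(0) = 1 * (1 + 0.315844) = 1 * 1.315844 = 1.315844, which rounds to 1.3158.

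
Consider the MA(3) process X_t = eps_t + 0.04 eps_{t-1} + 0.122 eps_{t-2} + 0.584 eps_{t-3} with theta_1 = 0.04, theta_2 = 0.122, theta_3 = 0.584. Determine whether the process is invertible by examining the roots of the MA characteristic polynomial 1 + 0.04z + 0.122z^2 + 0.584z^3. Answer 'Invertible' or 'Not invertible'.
\text{Invertible}

The MA(q) characteristic polynomial is P(z) = 1 + 0.04z + 0.122z^2 + 0.584z^3.
Invertibility requires all roots to lie outside the unit circle, i.e. |z| > 1 for every root.
Degree 3: look for a simple real root z0 first, then factor out (1 - z/z0) and solve the remaining quadratic.
Testing z0 = -1.25: P(-1.25) = 1 + (0.04)(-1.25) + (0.122)(-1.25)^2 + (0.584)(-1.25)^3
  = 1 + (-0.05) + (0.190625) + (-1.140625) = 0.  So z_0 = -1.25 is a root, |z_0| = 1.25.
Divide out the factor (1 + 0.8 z) = (1 - z/z0) (since 1/z0 = -0.8):
  P(z) = (1 + 0.8 z)(1 + (-0.76) z + (0.73) z^2)
  [check: z-coef -0.76 - (-0.8) = 0.04; z^2-coef 0.73 - (-0.8)(-0.76) = 0.122; z^3-coef -(-0.8)(0.73) = 0.584.]
Remaining roots from the quadratic factor 1 + (-0.76) z + (0.73) z^2:
  Set 1 + (-0.76) z + (0.73) z^2 = 0, i.e. a z^2 + b z + c = 0 with a = 0.73, b = -0.76, c = 1.
  Discriminant D = b^2 - 4ac = (-0.76)^2 - 4*(0.73)*1 = 0.5776 - (2.92) = -2.3424.
  D < 0, so the roots are the complex-conjugate pair z = (-b +/- i sqrt(-D)) / (2a) = 0.5205 +/- 1.0483i.
  For a conjugate pair |z|^2 = z * conj(z) = (product of roots) = c/a = 1/(0.73) = 1.369863, so |z| = sqrt(1.369863) = 1.1704 for both roots.
Moduli of all roots: 1.2500, 1.1704, 1.1704.
All moduli strictly greater than 1? Yes.
Verdict: Invertible.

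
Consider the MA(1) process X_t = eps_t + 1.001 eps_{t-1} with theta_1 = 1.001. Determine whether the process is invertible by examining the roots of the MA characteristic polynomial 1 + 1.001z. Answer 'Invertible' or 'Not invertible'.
\text{Not invertible}

The MA(q) characteristic polynomial is P(z) = 1 + 1.001z.
Invertibility requires all roots to lie outside the unit circle, i.e. |z| > 1 for every root.
This is linear in z: 1 + (1.001) z = 0  =>  z = -1/(1.001) = -0.999001,  |z| = 0.999001.
Moduli of all roots: 0.9990.
All moduli strictly greater than 1? No.
Verdict: Not invertible.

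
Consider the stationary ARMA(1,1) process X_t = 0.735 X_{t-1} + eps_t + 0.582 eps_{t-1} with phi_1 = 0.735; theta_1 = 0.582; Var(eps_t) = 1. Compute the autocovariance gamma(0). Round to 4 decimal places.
\gamma(0) = 4.7725

Multiply the model equation by X_{t-k} and take expectations. With theta_0 = psi_0 = 1 and psi_j the MA(infinity) weights, this gives
  gamma(k) - sum_i phi_i gamma(k-i) = c_k,
  c_k = sigma^2 * sum_{j=k..q} theta_j psi_{j-k}   (c_k = 0 for k > q),
using gamma(-m) = gamma(m).
psi-weights needed (psi_j = theta_j + sum_i phi_i psi_{j-i}):
  psi_1 = theta_1 + phi_1 = 0.582 + (0.735) = 1.317
Right-hand sides:
  c_0 = sigma^2 (1 + theta_1 psi_1) = 1 * (1 + (0.582)(1.317)) = 1 * 1.766494 = 1.766494
  c_1 = sigma^2 theta_1 = 1 * (0.582) = 0.582
  c_2 = 0
Equations for k = 0 and k = 1 (AR order 1):
  gamma(0) = phi_1 gamma(1) + c_0
  gamma(1) = phi_1 gamma(0) + c_1
Substituting the second into the first: gamma(0) (1 - phi_1^2) = c_0 + phi_1 c_1, so
  gamma(0) = (c_0 + phi_1 c_1) / (1 - phi_1^2) = (1.766494 + (0.735)(0.582)) / (1 - (0.735)^2) = 2.194264 / 0.459775 = 4.772473.
Therefore gamma(0) = 4.7725 (to 4 decimal places).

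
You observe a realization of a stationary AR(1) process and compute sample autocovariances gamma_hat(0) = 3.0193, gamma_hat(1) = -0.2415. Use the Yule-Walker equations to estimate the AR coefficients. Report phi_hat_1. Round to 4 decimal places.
\hat\phi_{1} = -0.0800

The Yule-Walker equations for an AR(p) process read, in matrix form,
  Gamma_p phi = r_p,   with   (Gamma_p)_{ij} = gamma(|i - j|),
                       (r_p)_i = gamma(i),   i,j = 1..p.
Substitute the sample gammas (Toeplitz matrix and right-hand side of size 1):
  Gamma_p = [[3.0193]]
  r_p     = [-0.2415]
With p = 1 this is the single equation gamma(0) phi_1 = gamma(1):
  phi_hat_1 = gamma(1) / gamma(0) = -0.2415 / 3.0193 = -0.0800.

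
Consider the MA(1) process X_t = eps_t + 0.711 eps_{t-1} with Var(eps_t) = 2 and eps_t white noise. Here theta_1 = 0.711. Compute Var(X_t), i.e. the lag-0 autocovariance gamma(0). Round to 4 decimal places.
\gamma(0) = 3.0110

For an MA(q) process X_t = eps_t + sum_i theta_i eps_{t-i} with
Var(eps_t) = sigma^2, the variance is
  gamma(0) = sigma^2 * (1 + sum_i theta_i^2).
  sum_i theta_i^2 = (0.711)^2 = 0.505521.
  gamma(0) = 2 * (1 + 0.505521) = 2 * 1.505521 = 3.011042, which rounds to 3.0110.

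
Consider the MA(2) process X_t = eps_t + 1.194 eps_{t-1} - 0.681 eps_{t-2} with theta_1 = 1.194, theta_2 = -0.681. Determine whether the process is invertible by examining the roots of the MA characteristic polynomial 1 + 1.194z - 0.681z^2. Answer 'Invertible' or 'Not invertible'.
\text{Not invertible}

The MA(q) characteristic polynomial is P(z) = 1 + 1.194z - 0.681z^2.
Invertibility requires all roots to lie outside the unit circle, i.e. |z| > 1 for every root.
Set 1 + (1.194) z + (-0.681) z^2 = 0, i.e. a z^2 + b z + c = 0 with a = -0.681, b = 1.194, c = 1.
Discriminant D = b^2 - 4ac = (1.194)^2 - 4*(-0.681)*1 = 1.425636 - (-2.724) = 4.149636.
D >= 0, so the roots are real: z = (-b +/- sqrt(D)) / (2a) = (-1.194 +/- 2.037066) / (-1.362).
  z_1 = (-1.194 + 2.037066) / (-1.362) = -0.619,   |z_1| = 0.619.
  z_2 = (-1.194 - 2.037066) / (-1.362) = 2.3723,   |z_2| = 2.3723.
Moduli of all roots: 0.6190, 2.3723.
All moduli strictly greater than 1? No.
Verdict: Not invertible.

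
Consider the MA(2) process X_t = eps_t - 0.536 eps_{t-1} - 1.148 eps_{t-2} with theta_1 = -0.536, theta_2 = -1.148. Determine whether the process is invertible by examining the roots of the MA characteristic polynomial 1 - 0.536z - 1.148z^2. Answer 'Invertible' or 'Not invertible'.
\text{Not invertible}

The MA(q) characteristic polynomial is P(z) = 1 - 0.536z - 1.148z^2.
Invertibility requires all roots to lie outside the unit circle, i.e. |z| > 1 for every root.
Set 1 + (-0.536) z + (-1.148) z^2 = 0, i.e. a z^2 + b z + c = 0 with a = -1.148, b = -0.536, c = 1.
Discriminant D = b^2 - 4ac = (-0.536)^2 - 4*(-1.148)*1 = 0.287296 - (-4.592) = 4.879296.
D >= 0, so the roots are real: z = (-b +/- sqrt(D)) / (2a) = (0.536 +/- 2.208913) / (-2.296).
  z_1 = (0.536 + 2.208913) / (-2.296) = -1.1955,   |z_1| = 1.1955.
  z_2 = (0.536 - 2.208913) / (-2.296) = 0.7286,   |z_2| = 0.7286.
Moduli of all roots: 1.1955, 0.7286.
All moduli strictly greater than 1? No.
Verdict: Not invertible.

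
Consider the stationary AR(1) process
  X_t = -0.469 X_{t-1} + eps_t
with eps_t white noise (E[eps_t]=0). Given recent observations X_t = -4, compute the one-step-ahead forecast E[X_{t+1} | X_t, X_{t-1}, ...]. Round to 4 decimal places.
E[X_{t+1} \mid \mathcal F_t] = 1.8760

For an AR(p) model X_t = c + sum_i phi_i X_{t-i} + eps_t, the
one-step-ahead conditional mean is
  E[X_{t+1} | X_t, ...] = c + sum_i phi_i X_{t+1-i}.
Substitute known values:
  E[X_{t+1} | ...] = (-0.469) * (-4)
                   = 1.8760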